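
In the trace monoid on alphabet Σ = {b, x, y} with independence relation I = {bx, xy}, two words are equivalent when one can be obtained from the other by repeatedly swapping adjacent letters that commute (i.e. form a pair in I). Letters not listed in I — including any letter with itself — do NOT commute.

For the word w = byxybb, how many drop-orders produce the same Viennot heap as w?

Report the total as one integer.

6

#0=b has no predecessor
#1=y depends on [0:b]
#2=x has no predecessor
#3=y depends on [1:y]
#4=b depends on [3:y]
#5=b depends on [4:b]
sources: [0:b, 2:x]
N(rest) = Σ N(rest − s) over sources s of rest; N(one piece) = 1:
  size 1 → [2]=1  [5]=1
  size 2 → [2,5]=2  [4,5]=1
  size 3 → [2,4,5]=3  [3,4,5]=1
  size 4 → [1,3,4,5]=1  [2,3,4,5]=4
  first=0(b) contributes 5
  first=2(x) contributes 1
|[w]| = 6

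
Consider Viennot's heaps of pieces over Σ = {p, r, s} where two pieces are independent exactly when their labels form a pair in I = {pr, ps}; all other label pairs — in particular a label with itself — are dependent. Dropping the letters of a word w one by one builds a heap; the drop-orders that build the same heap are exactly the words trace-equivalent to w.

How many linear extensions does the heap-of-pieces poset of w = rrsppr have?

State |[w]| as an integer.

0(r) covers ∅
1(r) covers 0:r
2(s) covers 1:r
3(p) covers ∅
4(p) covers 3:p
5(r) covers 2:s
floor of heap: 0:r, 3:p
completions by unplaced set U, small U first (add the entries for U minus each lowest piece of U):
  |U|=1: {4}:1  {5}:1
  |U|=2: {2,5}:1  {3,4}:1  {4,5}:2
  |U|=3: {1,2,5}:1  {2,4,5}:3  {3,4,5}:3
  |U|=4: {0,1,2,5}:1  {1,2,4,5}:4  {2,3,4,5}:6
  start at 0(r): 10
  start at 3(p): 5
sum over floor = 15

15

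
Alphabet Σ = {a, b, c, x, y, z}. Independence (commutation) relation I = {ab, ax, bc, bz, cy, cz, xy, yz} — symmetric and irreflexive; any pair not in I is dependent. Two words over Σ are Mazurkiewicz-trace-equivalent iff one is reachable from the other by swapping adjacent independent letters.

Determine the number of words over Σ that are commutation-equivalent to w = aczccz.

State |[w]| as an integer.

piece 0:a — minimal
piece 1:c rests on {0:a}
piece 2:z rests on {0:a}
piece 3:c rests on {1:c}
piece 4:c rests on {3:c}
piece 5:z rests on {2:z}
minimal pieces: {0:a}
ways to finish when only these pieces remain (= sum over removing one remaining piece with nothing left below it):
  1 left: {4}→1  {5}→1
  2 left: {2,5}→1  {3,4}→1  {4,5}→2
  3 left: {1,3,4}→1  {2,4,5}→3  {3,4,5}→3
  4 left: {1,3,4,5}→4  {2,3,4,5}→6
  placing 0:a first → 10 extensions

10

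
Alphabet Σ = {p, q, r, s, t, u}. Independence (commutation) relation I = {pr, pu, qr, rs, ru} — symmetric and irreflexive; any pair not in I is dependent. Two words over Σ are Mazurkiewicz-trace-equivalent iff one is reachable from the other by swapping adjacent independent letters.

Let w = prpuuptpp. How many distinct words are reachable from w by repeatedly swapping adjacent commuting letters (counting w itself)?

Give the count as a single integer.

60

0(p) covers ∅
1(r) covers ∅
2(p) covers 0:p
3(u) covers ∅
4(u) covers 3:u
5(p) covers 2:p
6(t) covers 1:r, 4:u, 5:p
7(p) covers 6:t
8(p) covers 7:p
floor of heap: 0:p, 1:r, 3:u
completions by unplaced set U, small U first (add the entries for U minus each lowest piece of U):
  |U|=1: {8}:1
  |U|=2: {7,8}:1
  |U|=3: {6,7,8}:1
  |U|=4: {1,6,7,8}:1  {4,6,7,8}:1  {5,6,7,8}:1
  |U|=5: {1,4,6,7,8}:2  {1,5,6,7,8}:2  {2,5,6,7,8}:1  {3,4,6,7,8}:1  {4,5,6,7,8}:2
  |U|=6: {0,2,5,6,7,8}:1  {1,2,5,6,7,8}:3  {1,3,4,6,7,8}:3  {1,4,5,6,7,8}:6  {2,4,5,6,7,8}:3  {3,4,5,6,7,8}:3
  |U|=7: {0,1,2,5,6,7,8}:4  {0,2,4,5,6,7,8}:4  {1,2,4,5,6,7,8}:12  {1,3,4,5,6,7,8}:12  {2,3,4,5,6,7,8}:6
  start at 0(p): 30
  start at 1(r): 10
  start at 3(u): 20
sum over floor = 60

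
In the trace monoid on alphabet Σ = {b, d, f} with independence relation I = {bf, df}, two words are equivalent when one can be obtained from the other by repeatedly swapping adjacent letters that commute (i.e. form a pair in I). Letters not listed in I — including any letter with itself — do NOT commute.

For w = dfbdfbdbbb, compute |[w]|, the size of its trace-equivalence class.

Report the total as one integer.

45

#0=d has no predecessor
#1=f has no predecessor
#2=b depends on [0:d]
#3=d depends on [2:b]
#4=f depends on [1:f]
#5=b depends on [3:d]
#6=d depends on [5:b]
#7=b depends on [6:d]
#8=b depends on [7:b]
#9=b depends on [8:b]
sources: [0:d, 1:f]
N(rest) = Σ N(rest − s) over sources s of rest; N(one piece) = 1:
  size 1 → [4]=1  [9]=1
  size 2 → [1,4]=1  [4,9]=2  [8,9]=1
  size 3 → [1,4,9]=3  [4,8,9]=3  [7,8,9]=1
  size 4 → [1,4,8,9]=6  [4,7,8,9]=4  [6,7,8,9]=1
  size 5 → [1,4,7,8,9]=10  [4,6,7,8,9]=5  [5,6,7,8,9]=1
  size 6 → [1,4,6,7,8,9]=15  [3,5,6,7,8,9]=1  [4,5,6,7,8,9]=6
  size 7 → [1,4,5,6,7,8,9]=21  [2,3,5,6,7,8,9]=1  [3,4,5,6,7,8,9]=7
  size 8 → [0,2,3,5,6,7,8,9]=1  [1,3,4,5,6,7,8,9]=28  [2,3,4,5,6,7,8,9]=8
  first=0(d) contributes 36
  first=1(f) contributes 9
|[w]| = 45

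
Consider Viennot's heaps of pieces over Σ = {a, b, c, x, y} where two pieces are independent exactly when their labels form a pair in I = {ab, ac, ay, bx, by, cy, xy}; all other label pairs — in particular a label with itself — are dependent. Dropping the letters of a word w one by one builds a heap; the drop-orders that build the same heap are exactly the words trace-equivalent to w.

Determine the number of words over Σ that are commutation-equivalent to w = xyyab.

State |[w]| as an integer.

30

piece 0:x — minimal
piece 1:y — minimal
piece 2:y rests on {1:y}
piece 3:a rests on {0:x}
piece 4:b — minimal
minimal pieces: {0:x, 1:y, 4:b}
ways to finish when only these pieces remain (= sum over removing one remaining piece with nothing left below it):
  1 left: {2}→1  {3}→1  {4}→1
  2 left: {0,3}→1  {1,2}→1  {2,3}→2  {2,4}→2  {3,4}→2
  3 left: {0,2,3}→3  {0,3,4}→3  {1,2,3}→3  {1,2,4}→3  {2,3,4}→6
  placing 0:x first → 12 extensions
  placing 1:y first → 12 extensions
  placing 4:b first → 6 extensions
total linear extensions = 30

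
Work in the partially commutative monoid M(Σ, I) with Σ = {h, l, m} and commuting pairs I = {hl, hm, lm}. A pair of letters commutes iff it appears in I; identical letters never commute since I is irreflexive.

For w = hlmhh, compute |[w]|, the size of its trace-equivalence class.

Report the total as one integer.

20

drop 0:h onto floor
drop 1:l onto floor
drop 2:m onto floor
drop 3:h onto {0:h}
drop 4:h onto {3:h}
ground layer = {0:h, 1:l, 2:m}
drop-orders for the pieces not yet dropped (sum over which currently-grounded one goes next):
  1 to go: {1} 1  {2} 1  {4} 1
  2 to go: {1,2} 2  {1,4} 2  {2,4} 2  {3,4} 1
  3 to go: {0,3,4} 1  {1,2,4} 6  {1,3,4} 3  {2,3,4} 3
  if 0:h drops first: 12 orders
  if 1:l drops first: 4 orders
  if 2:m drops first: 4 orders
heap linearizations: 20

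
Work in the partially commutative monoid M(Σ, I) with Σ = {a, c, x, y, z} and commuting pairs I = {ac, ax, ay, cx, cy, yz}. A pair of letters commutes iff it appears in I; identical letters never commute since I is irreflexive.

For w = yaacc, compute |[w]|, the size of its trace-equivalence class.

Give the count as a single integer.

30

0(y) covers ∅
1(a) covers ∅
2(a) covers 1:a
3(c) covers ∅
4(c) covers 3:c
floor of heap: 0:y, 1:a, 3:c
completions by unplaced set U, small U first (add the entries for U minus each lowest piece of U):
  |U|=1: {0}:1  {2}:1  {4}:1
  |U|=2: {0,2}:2  {0,4}:2  {1,2}:1  {2,4}:2  {3,4}:1
  |U|=3: {0,1,2}:3  {0,2,4}:6  {0,3,4}:3  {1,2,4}:3  {2,3,4}:3
  start at 0(y): 6
  start at 1(a): 12
  start at 3(c): 12
sum over floor = 30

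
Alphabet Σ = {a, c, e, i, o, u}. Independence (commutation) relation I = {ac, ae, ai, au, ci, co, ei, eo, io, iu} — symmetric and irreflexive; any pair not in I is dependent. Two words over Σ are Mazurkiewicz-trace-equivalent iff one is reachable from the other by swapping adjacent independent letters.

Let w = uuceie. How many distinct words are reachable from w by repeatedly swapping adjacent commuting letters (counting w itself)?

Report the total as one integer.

drop 0:u onto floor
drop 1:u onto {0:u}
drop 2:c onto {1:u}
drop 3:e onto {2:c}
drop 4:i onto floor
drop 5:e onto {3:e}
ground layer = {0:u, 4:i}
drop-orders for the pieces not yet dropped (sum over which currently-grounded one goes next):
  1 to go: {4} 1  {5} 1
  2 to go: {3,5} 1  {4,5} 2
  3 to go: {2,3,5} 1  {3,4,5} 3
  4 to go: {1,2,3,5} 1  {2,3,4,5} 4
  if 0:u drops first: 5 orders
  if 4:i drops first: 1 orders
heap linearizations: 6

6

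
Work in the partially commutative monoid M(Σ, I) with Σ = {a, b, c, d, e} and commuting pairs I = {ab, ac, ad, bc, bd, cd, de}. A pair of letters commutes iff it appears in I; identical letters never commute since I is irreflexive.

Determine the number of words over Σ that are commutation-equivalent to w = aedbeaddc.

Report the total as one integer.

0(a) covers ∅
1(e) covers 0:a
2(d) covers ∅
3(b) covers 1:e
4(e) covers 3:b
5(a) covers 4:e
6(d) covers 2:d
7(d) covers 6:d
8(c) covers 4:e
floor of heap: 0:a, 2:d
completions by unplaced set U, small U first (add the entries for U minus each lowest piece of U):
  |U|=1: {5}:1  {7}:1  {8}:1
  |U|=2: {5,7}:2  {5,8}:2  {6,7}:1  {7,8}:2
  |U|=3: {2,6,7}:1  {4,5,8}:2  {5,6,7}:3  {5,7,8}:6  {6,7,8}:3
  |U|=4: {2,5,6,7}:4  {2,6,7,8}:4  {3,4,5,8}:2  {4,5,7,8}:8  {5,6,7,8}:12
  |U|=5: {1,3,4,5,8}:2  {2,5,6,7,8}:20  {3,4,5,7,8}:10  {4,5,6,7,8}:20
  |U|=6: {0,1,3,4,5,8}:2  {1,3,4,5,7,8}:12  {2,4,5,6,7,8}:40  {3,4,5,6,7,8}:30
  |U|=7: {0,1,3,4,5,7,8}:14  {1,3,4,5,6,7,8}:42  {2,3,4,5,6,7,8}:70
  start at 0(a): 112
  start at 2(d): 56
sum over floor = 168

168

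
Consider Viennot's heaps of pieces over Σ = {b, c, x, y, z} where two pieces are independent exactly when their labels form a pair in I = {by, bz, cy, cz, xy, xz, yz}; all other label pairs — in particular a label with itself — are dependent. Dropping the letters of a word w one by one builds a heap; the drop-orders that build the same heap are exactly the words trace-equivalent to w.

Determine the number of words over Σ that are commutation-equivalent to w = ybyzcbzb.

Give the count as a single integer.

420

piece 0:y — minimal
piece 1:b — minimal
piece 2:y rests on {0:y}
piece 3:z — minimal
piece 4:c rests on {1:b}
piece 5:b rests on {4:c}
piece 6:z rests on {3:z}
piece 7:b rests on {5:b}
minimal pieces: {0:y, 1:b, 3:z}
ways to finish when only these pieces remain (= sum over removing one remaining piece with nothing left below it):
  1 left: {2}→1  {6}→1  {7}→1
  2 left: {0,2}→1  {2,6}→2  {2,7}→2  {3,6}→1  {5,7}→1  {6,7}→2
  3 left: {0,2,6}→3  {0,2,7}→3  {2,3,6}→3  {2,5,7}→3  {2,6,7}→6  {3,6,7}→3  {4,5,7}→1  {5,6,7}→3
  4 left: {0,2,3,6}→6  {0,2,5,7}→6  {0,2,6,7}→12  {1,4,5,7}→1  {2,3,6,7}→12  {2,4,5,7}→4  {2,5,6,7}→12  {3,5,6,7}→6  {4,5,6,7}→4
  5 left: {0,2,3,6,7}→30  {0,2,4,5,7}→10  {0,2,5,6,7}→30  {1,2,4,5,7}→5  {1,4,5,6,7}→5  {2,3,5,6,7}→30  {2,4,5,6,7}→20  {3,4,5,6,7}→10
  6 left: {0,1,2,4,5,7}→15  {0,2,3,5,6,7}→90  {0,2,4,5,6,7}→60  {1,2,4,5,6,7}→30  {1,3,4,5,6,7}→15  {2,3,4,5,6,7}→60
  placing 0:y first → 105 extensions
  placing 1:b first → 210 extensions
  placing 3:z first → 105 extensions
total linear extensions = 420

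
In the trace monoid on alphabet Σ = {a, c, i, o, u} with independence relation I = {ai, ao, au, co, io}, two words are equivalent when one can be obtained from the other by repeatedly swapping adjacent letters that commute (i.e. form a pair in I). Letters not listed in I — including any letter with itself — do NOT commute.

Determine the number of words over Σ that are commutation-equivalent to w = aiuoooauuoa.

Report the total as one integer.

165

0(a) covers ∅
1(i) covers ∅
2(u) covers 1:i
3(o) covers 2:u
4(o) covers 3:o
5(o) covers 4:o
6(a) covers 0:a
7(u) covers 5:o
8(u) covers 7:u
9(o) covers 8:u
10(a) covers 6:a
floor of heap: 0:a, 1:i
completions by unplaced set U, small U first (add the entries for U minus each lowest piece of U):
  |U|=1: {9}:1  {10}:1
  |U|=2: {6,10}:1  {8,9}:1  {9,10}:2
  |U|=3: {0,6,10}:1  {6,9,10}:3  {7,8,9}:1  {8,9,10}:3
  |U|=4: {0,6,9,10}:4  {5,7,8,9}:1  {6,8,9,10}:6  {7,8,9,10}:4
  |U|=5: {0,6,8,9,10}:10  {4,5,7,8,9}:1  {5,7,8,9,10}:5  {6,7,8,9,10}:10
  |U|=6: {0,6,7,8,9,10}:20  {3,4,5,7,8,9}:1  {4,5,7,8,9,10}:6  {5,6,7,8,9,10}:15
  |U|=7: {0,5,6,7,8,9,10}:35  {2,3,4,5,7,8,9}:1  {3,4,5,7,8,9,10}:7  {4,5,6,7,8,9,10}:21
  |U|=8: {0,4,5,6,7,8,9,10}:56  {1,2,3,4,5,7,8,9}:1  {2,3,4,5,7,8,9,10}:8  {3,4,5,6,7,8,9,10}:28
  |U|=9: {0,3,4,5,6,7,8,9,10}:84  {1,2,3,4,5,7,8,9,10}:9  {2,3,4,5,6,7,8,9,10}:36
  start at 0(a): 45
  start at 1(i): 120
sum over floor = 165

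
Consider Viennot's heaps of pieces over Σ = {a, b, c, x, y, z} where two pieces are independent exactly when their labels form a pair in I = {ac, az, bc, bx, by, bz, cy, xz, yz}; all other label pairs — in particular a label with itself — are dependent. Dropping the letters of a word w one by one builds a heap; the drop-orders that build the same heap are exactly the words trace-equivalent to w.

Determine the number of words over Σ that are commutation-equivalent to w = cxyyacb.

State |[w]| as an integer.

5

0(c) covers ∅
1(x) covers 0:c
2(y) covers 1:x
3(y) covers 2:y
4(a) covers 3:y
5(c) covers 1:x
6(b) covers 4:a
floor of heap: 0:c
completions by unplaced set U, small U first (add the entries for U minus each lowest piece of U):
  |U|=1: {5}:1  {6}:1
  |U|=2: {4,6}:1  {5,6}:2
  |U|=3: {3,4,6}:1  {4,5,6}:3
  |U|=4: {2,3,4,6}:1  {3,4,5,6}:4
  |U|=5: {2,3,4,5,6}:5
  start at 0(c): 5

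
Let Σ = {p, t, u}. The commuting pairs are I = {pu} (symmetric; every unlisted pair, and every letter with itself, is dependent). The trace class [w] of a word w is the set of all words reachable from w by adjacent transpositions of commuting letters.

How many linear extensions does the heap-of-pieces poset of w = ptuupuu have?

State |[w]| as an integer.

5

piece 0:p — minimal
piece 1:t rests on {0:p}
piece 2:u rests on {1:t}
piece 3:u rests on {2:u}
piece 4:p rests on {1:t}
piece 5:u rests on {3:u}
piece 6:u rests on {5:u}
minimal pieces: {0:p}
ways to finish when only these pieces remain (= sum over removing one remaining piece with nothing left below it):
  1 left: {4}→1  {6}→1
  2 left: {4,6}→2  {5,6}→1
  3 left: {3,5,6}→1  {4,5,6}→3
  4 left: {2,3,5,6}→1  {3,4,5,6}→4
  5 left: {2,3,4,5,6}→5
  placing 0:p first → 5 extensions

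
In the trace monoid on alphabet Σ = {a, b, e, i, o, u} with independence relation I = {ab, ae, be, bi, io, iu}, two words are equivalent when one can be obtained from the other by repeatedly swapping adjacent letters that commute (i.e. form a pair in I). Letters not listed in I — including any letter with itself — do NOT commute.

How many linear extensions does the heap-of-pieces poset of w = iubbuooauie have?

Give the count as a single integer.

14

0(i) covers ∅
1(u) covers ∅
2(b) covers 1:u
3(b) covers 2:b
4(u) covers 3:b
5(o) covers 4:u
6(o) covers 5:o
7(a) covers 0:i, 6:o
8(u) covers 7:a
9(i) covers 7:a
10(e) covers 8:u, 9:i
floor of heap: 0:i, 1:u
completions by unplaced set U, small U first (add the entries for U minus each lowest piece of U):
  |U|=1: {10}:1
  |U|=2: {8,10}:1  {9,10}:1
  |U|=3: {8,9,10}:2
  |U|=4: {7,8,9,10}:2
  |U|=5: {0,7,8,9,10}:2  {6,7,8,9,10}:2
  |U|=6: {0,6,7,8,9,10}:4  {5,6,7,8,9,10}:2
  |U|=7: {0,5,6,7,8,9,10}:6  {4,5,6,7,8,9,10}:2
  |U|=8: {0,4,5,6,7,8,9,10}:8  {3,4,5,6,7,8,9,10}:2
  |U|=9: {0,3,4,5,6,7,8,9,10}:10  {2,3,4,5,6,7,8,9,10}:2
  start at 0(i): 2
  start at 1(u): 12
sum over floor = 14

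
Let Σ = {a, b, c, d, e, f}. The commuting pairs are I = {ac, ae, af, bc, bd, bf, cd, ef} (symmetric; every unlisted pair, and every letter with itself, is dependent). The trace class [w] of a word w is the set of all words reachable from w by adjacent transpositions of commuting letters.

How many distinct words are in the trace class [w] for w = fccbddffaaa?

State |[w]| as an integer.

600

drop 0:f onto floor
drop 1:c onto {0:f}
drop 2:c onto {1:c}
drop 3:b onto floor
drop 4:d onto {0:f}
drop 5:d onto {4:d}
drop 6:f onto {2:c, 5:d}
drop 7:f onto {6:f}
drop 8:a onto {3:b, 5:d}
drop 9:a onto {8:a}
drop 10:a onto {9:a}
ground layer = {0:f, 3:b}
drop-orders for the pieces not yet dropped (sum over which currently-grounded one goes next):
  1 to go: {7} 1  {10} 1
  2 to go: {6,7} 1  {7,10} 2  {9,10} 1
  3 to go: {2,6,7} 1  {6,7,10} 3  {7,9,10} 3  {8,9,10} 1
  4 to go: {1,2,6,7} 1  {2,6,7,10} 4  {3,8,9,10} 1  {6,7,9,10} 6  {7,8,9,10} 4
  5 to go: {1,2,6,7,10} 5  {2,6,7,9,10} 10  {3,7,8,9,10} 5  {6,7,8,9,10} 10
  6 to go: {1,2,6,7,9,10} 15  {2,6,7,8,9,10} 20  {3,6,7,8,9,10} 15  {5,6,7,8,9,10} 10
  7 to go: {1,2,6,7,8,9,10} 35  {2,3,6,7,8,9,10} 35  {2,5,6,7,8,9,10} 30  {3,5,6,7,8,9,10} 25  {4,5,6,7,8,9,10} 10
  8 to go: {1,2,3,6,7,8,9,10} 70  {1,2,5,6,7,8,9,10} 65  {2,3,5,6,7,8,9,10} 90  {2,4,5,6,7,8,9,10} 40  {3,4,5,6,7,8,9,10} 35
  9 to go: {1,2,3,5,6,7,8,9,10} 225  {1,2,4,5,6,7,8,9,10} 105  {2,3,4,5,6,7,8,9,10} 165
  if 0:f drops first: 495 orders
  if 3:b drops first: 105 orders
heap linearizations: 600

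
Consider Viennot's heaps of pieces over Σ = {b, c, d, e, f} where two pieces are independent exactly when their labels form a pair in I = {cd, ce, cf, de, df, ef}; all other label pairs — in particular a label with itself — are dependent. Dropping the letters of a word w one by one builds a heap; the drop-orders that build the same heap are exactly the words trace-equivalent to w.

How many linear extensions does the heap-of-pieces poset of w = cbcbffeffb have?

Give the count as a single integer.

#0=c has no predecessor
#1=b depends on [0:c]
#2=c depends on [1:b]
#3=b depends on [2:c]
#4=f depends on [3:b]
#5=f depends on [4:f]
#6=e depends on [3:b]
#7=f depends on [5:f]
#8=f depends on [7:f]
#9=b depends on [6:e, 8:f]
sources: [0:c]
N(rest) = Σ N(rest − s) over sources s of rest; N(one piece) = 1:
  size 1 → [9]=1
  size 2 → [6,9]=1  [8,9]=1
  size 3 → [6,8,9]=2  [7,8,9]=1
  size 4 → [5,7,8,9]=1  [6,7,8,9]=3
  size 5 → [4,5,7,8,9]=1  [5,6,7,8,9]=4
  size 6 → [4,5,6,7,8,9]=5
  size 7 → [3,4,5,6,7,8,9]=5
  size 8 → [2,3,4,5,6,7,8,9]=5
  first=0(c) contributes 5

5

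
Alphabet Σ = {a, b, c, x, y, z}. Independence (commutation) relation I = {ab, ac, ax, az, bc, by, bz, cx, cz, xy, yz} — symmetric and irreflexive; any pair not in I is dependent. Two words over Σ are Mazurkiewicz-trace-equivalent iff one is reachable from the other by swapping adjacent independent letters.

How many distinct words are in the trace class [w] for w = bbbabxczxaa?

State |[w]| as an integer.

1320

0(b) covers ∅
1(b) covers 0:b
2(b) covers 1:b
3(a) covers ∅
4(b) covers 2:b
5(x) covers 4:b
6(c) covers ∅
7(z) covers 5:x
8(x) covers 7:z
9(a) covers 3:a
10(a) covers 9:a
floor of heap: 0:b, 3:a, 6:c
completions by unplaced set U, small U first (add the entries for U minus each lowest piece of U):
  |U|=1: {6}:1  {8}:1  {10}:1
  |U|=2: {6,8}:2  {6,10}:2  {7,8}:1  {8,10}:2  {9,10}:1
  |U|=3: {3,9,10}:1  {5,7,8}:1  {6,7,8}:3  {6,8,10}:6  {6,9,10}:3  {7,8,10}:3  {8,9,10}:3
  |U|=4: {3,6,9,10}:4  {3,8,9,10}:4  {4,5,7,8}:1  {5,6,7,8}:4  {5,7,8,10}:4  {6,7,8,10}:12  {6,8,9,10}:12  {7,8,9,10}:6
  |U|=5: {2,4,5,7,8}:1  {3,6,8,9,10}:20  {3,7,8,9,10}:10  {4,5,6,7,8}:5  {4,5,7,8,10}:5  {5,6,7,8,10}:20  {5,7,8,9,10}:10  {6,7,8,9,10}:30
  |U|=6: {1,2,4,5,7,8}:1  {2,4,5,6,7,8}:6  {2,4,5,7,8,10}:6  {3,5,7,8,9,10}:20  {3,6,7,8,9,10}:60  {4,5,6,7,8,10}:30  {4,5,7,8,9,10}:15  {5,6,7,8,9,10}:60
  |U|=7: {0,1,2,4,5,7,8}:1  {1,2,4,5,6,7,8}:7  {1,2,4,5,7,8,10}:7  {2,4,5,6,7,8,10}:42  {2,4,5,7,8,9,10}:21  {3,4,5,7,8,9,10}:35  {3,5,6,7,8,9,10}:140  {4,5,6,7,8,9,10}:105
  |U|=8: {0,1,2,4,5,6,7,8}:8  {0,1,2,4,5,7,8,10}:8  {1,2,4,5,6,7,8,10}:56  {1,2,4,5,7,8,9,10}:28  {2,3,4,5,7,8,9,10}:56  {2,4,5,6,7,8,9,10}:168  {3,4,5,6,7,8,9,10}:280
  |U|=9: {0,1,2,4,5,6,7,8,10}:72  {0,1,2,4,5,7,8,9,10}:36  {1,2,3,4,5,7,8,9,10}:84  {1,2,4,5,6,7,8,9,10}:252  {2,3,4,5,6,7,8,9,10}:504
  start at 0(b): 840
  start at 3(a): 360
  start at 6(c): 120
sum over floor = 1320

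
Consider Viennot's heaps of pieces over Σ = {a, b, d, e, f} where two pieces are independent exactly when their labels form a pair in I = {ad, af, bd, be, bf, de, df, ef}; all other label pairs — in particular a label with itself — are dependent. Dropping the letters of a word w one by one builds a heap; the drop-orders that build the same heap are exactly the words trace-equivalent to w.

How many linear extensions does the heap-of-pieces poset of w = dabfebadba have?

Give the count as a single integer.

1080

drop 0:d onto floor
drop 1:a onto floor
drop 2:b onto {1:a}
drop 3:f onto floor
drop 4:e onto {1:a}
drop 5:b onto {2:b}
drop 6:a onto {4:e, 5:b}
drop 7:d onto {0:d}
drop 8:b onto {6:a}
drop 9:a onto {8:b}
ground layer = {0:d, 1:a, 3:f}
drop-orders for the pieces not yet dropped (sum over which currently-grounded one goes next):
  1 to go: {3} 1  {7} 1  {9} 1
  2 to go: {0,7} 1  {3,7} 2  {3,9} 2  {7,9} 2  {8,9} 1
  3 to go: {0,3,7} 3  {0,7,9} 3  {3,7,9} 6  {3,8,9} 3  {6,8,9} 1  {7,8,9} 3
  4 to go: {0,3,7,9} 12  {0,7,8,9} 6  {3,6,8,9} 4  {3,7,8,9} 12  {4,6,8,9} 1  {5,6,8,9} 1  {6,7,8,9} 4
  5 to go: {0,3,7,8,9} 30  {0,6,7,8,9} 10  {2,5,6,8,9} 1  {3,4,6,8,9} 5  {3,5,6,8,9} 5  {3,6,7,8,9} 20  {4,5,6,8,9} 2  {4,6,7,8,9} 5  {5,6,7,8,9} 5
  6 to go: {0,3,6,7,8,9} 60  {0,4,6,7,8,9} 15  {0,5,6,7,8,9} 15  {2,3,5,6,8,9} 6  {2,4,5,6,8,9} 3  {2,5,6,7,8,9} 6  {3,4,5,6,8,9} 12  {3,4,6,7,8,9} 30  {3,5,6,7,8,9} 30  {4,5,6,7,8,9} 12
  7 to go: {0,2,5,6,7,8,9} 21  {0,3,4,6,7,8,9} 105  {0,3,5,6,7,8,9} 105  {0,4,5,6,7,8,9} 42  {1,2,4,5,6,8,9} 3  {2,3,4,5,6,8,9} 21  {2,3,5,6,7,8,9} 42  {2,4,5,6,7,8,9} 21  {3,4,5,6,7,8,9} 84
  8 to go: {0,2,3,5,6,7,8,9} 168  {0,2,4,5,6,7,8,9} 84  {0,3,4,5,6,7,8,9} 336  {1,2,3,4,5,6,8,9} 24  {1,2,4,5,6,7,8,9} 24  {2,3,4,5,6,7,8,9} 168
  if 0:d drops first: 216 orders
  if 1:a drops first: 756 orders
  if 3:f drops first: 108 orders
heap linearizations: 1080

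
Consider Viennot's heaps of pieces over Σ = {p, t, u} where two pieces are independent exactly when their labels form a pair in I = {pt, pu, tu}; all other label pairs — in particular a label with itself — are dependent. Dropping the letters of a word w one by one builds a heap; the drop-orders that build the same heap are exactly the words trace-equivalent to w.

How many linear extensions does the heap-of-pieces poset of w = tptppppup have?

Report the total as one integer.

252

#0=t has no predecessor
#1=p has no predecessor
#2=t depends on [0:t]
#3=p depends on [1:p]
#4=p depends on [3:p]
#5=p depends on [4:p]
#6=p depends on [5:p]
#7=u has no predecessor
#8=p depends on [6:p]
sources: [0:t, 1:p, 7:u]
N(rest) = Σ N(rest − s) over sources s of rest; N(one piece) = 1:
  size 1 → [2]=1  [7]=1  [8]=1
  size 2 → [0,2]=1  [2,7]=2  [2,8]=2  [6,8]=1  [7,8]=2
  size 3 → [0,2,7]=3  [0,2,8]=3  [2,6,8]=3  [2,7,8]=6  [5,6,8]=1  [6,7,8]=3
  size 4 → [0,2,6,8]=6  [0,2,7,8]=12  [2,5,6,8]=4  [2,6,7,8]=12  [4,5,6,8]=1  [5,6,7,8]=4
  size 5 → [0,2,5,6,8]=10  [0,2,6,7,8]=30  [2,4,5,6,8]=5  [2,5,6,7,8]=20  [3,4,5,6,8]=1  [4,5,6,7,8]=5
  size 6 → [0,2,4,5,6,8]=15  [0,2,5,6,7,8]=60  [1,3,4,5,6,8]=1  [2,3,4,5,6,8]=6  [2,4,5,6,7,8]=30  [3,4,5,6,7,8]=6
  size 7 → [0,2,3,4,5,6,8]=21  [0,2,4,5,6,7,8]=105  [1,2,3,4,5,6,8]=7  [1,3,4,5,6,7,8]=7  [2,3,4,5,6,7,8]=42
  first=0(t) contributes 56
  first=1(p) contributes 168
  first=7(u) contributes 28
|[w]| = 252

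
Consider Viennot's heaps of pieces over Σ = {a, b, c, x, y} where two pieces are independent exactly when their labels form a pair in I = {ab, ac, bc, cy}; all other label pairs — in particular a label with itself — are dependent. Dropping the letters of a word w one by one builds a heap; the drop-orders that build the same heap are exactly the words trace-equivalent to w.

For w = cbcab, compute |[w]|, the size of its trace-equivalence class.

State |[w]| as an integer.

piece 0:c — minimal
piece 1:b — minimal
piece 2:c rests on {0:c}
piece 3:a — minimal
piece 4:b rests on {1:b}
minimal pieces: {0:c, 1:b, 3:a}
ways to finish when only these pieces remain (= sum over removing one remaining piece with nothing left below it):
  1 left: {2}→1  {3}→1  {4}→1
  2 left: {0,2}→1  {1,4}→1  {2,3}→2  {2,4}→2  {3,4}→2
  3 left: {0,2,3}→3  {0,2,4}→3  {1,2,4}→3  {1,3,4}→3  {2,3,4}→6
  placing 0:c first → 12 extensions
  placing 1:b first → 12 extensions
  placing 3:a first → 6 extensions
total linear extensions = 30

30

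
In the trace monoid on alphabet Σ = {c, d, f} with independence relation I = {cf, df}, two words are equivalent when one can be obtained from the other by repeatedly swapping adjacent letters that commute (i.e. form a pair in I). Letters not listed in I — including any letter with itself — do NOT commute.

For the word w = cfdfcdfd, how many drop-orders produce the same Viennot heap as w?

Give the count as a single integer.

56

piece 0:c — minimal
piece 1:f — minimal
piece 2:d rests on {0:c}
piece 3:f rests on {1:f}
piece 4:c rests on {2:d}
piece 5:d rests on {4:c}
piece 6:f rests on {3:f}
piece 7:d rests on {5:d}
minimal pieces: {0:c, 1:f}
ways to finish when only these pieces remain (= sum over removing one remaining piece with nothing left below it):
  1 left: {6}→1  {7}→1
  2 left: {3,6}→1  {5,7}→1  {6,7}→2
  3 left: {1,3,6}→1  {3,6,7}→3  {4,5,7}→1  {5,6,7}→3
  4 left: {1,3,6,7}→4  {2,4,5,7}→1  {3,5,6,7}→6  {4,5,6,7}→4
  5 left: {0,2,4,5,7}→1  {1,3,5,6,7}→10  {2,4,5,6,7}→5  {3,4,5,6,7}→10
  6 left: {0,2,4,5,6,7}→6  {1,3,4,5,6,7}→20  {2,3,4,5,6,7}→15
  placing 0:c first → 35 extensions
  placing 1:f first → 21 extensions
total linear extensions = 56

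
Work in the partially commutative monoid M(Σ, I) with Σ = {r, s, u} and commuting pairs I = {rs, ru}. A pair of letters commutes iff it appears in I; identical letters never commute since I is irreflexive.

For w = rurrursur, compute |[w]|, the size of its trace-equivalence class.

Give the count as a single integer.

drop 0:r onto floor
drop 1:u onto floor
drop 2:r onto {0:r}
drop 3:r onto {2:r}
drop 4:u onto {1:u}
drop 5:r onto {3:r}
drop 6:s onto {4:u}
drop 7:u onto {6:s}
drop 8:r onto {5:r}
ground layer = {0:r, 1:u}
drop-orders for the pieces not yet dropped (sum over which currently-grounded one goes next):
  1 to go: {7} 1  {8} 1
  2 to go: {5,8} 1  {6,7} 1  {7,8} 2
  3 to go: {3,5,8} 1  {4,6,7} 1  {5,7,8} 3  {6,7,8} 3
  4 to go: {1,4,6,7} 1  {2,3,5,8} 1  {3,5,7,8} 4  {4,6,7,8} 4  {5,6,7,8} 6
  5 to go: {0,2,3,5,8} 1  {1,4,6,7,8} 5  {2,3,5,7,8} 5  {3,5,6,7,8} 10  {4,5,6,7,8} 10
  6 to go: {0,2,3,5,7,8} 6  {1,4,5,6,7,8} 15  {2,3,5,6,7,8} 15  {3,4,5,6,7,8} 20
  7 to go: {0,2,3,5,6,7,8} 21  {1,3,4,5,6,7,8} 35  {2,3,4,5,6,7,8} 35
  if 0:r drops first: 70 orders
  if 1:u drops first: 56 orders
heap linearizations: 126

126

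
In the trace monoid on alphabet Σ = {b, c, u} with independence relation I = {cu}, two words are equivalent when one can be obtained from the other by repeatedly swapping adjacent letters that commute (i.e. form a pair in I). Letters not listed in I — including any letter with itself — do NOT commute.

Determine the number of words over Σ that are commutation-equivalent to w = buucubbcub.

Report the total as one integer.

8

piece 0:b — minimal
piece 1:u rests on {0:b}
piece 2:u rests on {1:u}
piece 3:c rests on {0:b}
piece 4:u rests on {2:u}
piece 5:b rests on {3:c, 4:u}
piece 6:b rests on {5:b}
piece 7:c rests on {6:b}
piece 8:u rests on {6:b}
piece 9:b rests on {7:c, 8:u}
minimal pieces: {0:b}
ways to finish when only these pieces remain (= sum over removing one remaining piece with nothing left below it):
  1 left: {9}→1
  2 left: {7,9}→1  {8,9}→1
  3 left: {7,8,9}→2
  4 left: {6,7,8,9}→2
  5 left: {5,6,7,8,9}→2
  6 left: {3,5,6,7,8,9}→2  {4,5,6,7,8,9}→2
  7 left: {2,4,5,6,7,8,9}→2  {3,4,5,6,7,8,9}→4
  8 left: {1,2,4,5,6,7,8,9}→2  {2,3,4,5,6,7,8,9}→6
  placing 0:b first → 8 extensions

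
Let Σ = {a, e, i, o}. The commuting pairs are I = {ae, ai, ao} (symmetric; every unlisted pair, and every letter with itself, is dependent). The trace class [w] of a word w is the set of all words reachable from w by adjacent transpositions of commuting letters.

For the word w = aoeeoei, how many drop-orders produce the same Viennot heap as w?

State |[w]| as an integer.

7

#0=a has no predecessor
#1=o has no predecessor
#2=e depends on [1:o]
#3=e depends on [2:e]
#4=o depends on [3:e]
#5=e depends on [4:o]
#6=i depends on [5:e]
sources: [0:a, 1:o]
N(rest) = Σ N(rest − s) over sources s of rest; N(one piece) = 1:
  size 1 → [0]=1  [6]=1
  size 2 → [0,6]=2  [5,6]=1
  size 3 → [0,5,6]=3  [4,5,6]=1
  size 4 → [0,4,5,6]=4  [3,4,5,6]=1
  size 5 → [0,3,4,5,6]=5  [2,3,4,5,6]=1
  first=0(a) contributes 1
  first=1(o) contributes 6
|[w]| = 7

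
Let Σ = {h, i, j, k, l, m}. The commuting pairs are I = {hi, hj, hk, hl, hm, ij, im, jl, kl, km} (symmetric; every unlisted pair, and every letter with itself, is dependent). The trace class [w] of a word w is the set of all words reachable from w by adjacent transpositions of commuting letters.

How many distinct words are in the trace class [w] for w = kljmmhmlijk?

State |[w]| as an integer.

drop 0:k onto floor
drop 1:l onto floor
drop 2:j onto {0:k}
drop 3:m onto {1:l, 2:j}
drop 4:m onto {3:m}
drop 5:h onto floor
drop 6:m onto {4:m}
drop 7:l onto {6:m}
drop 8:i onto {7:l}
drop 9:j onto {6:m}
drop 10:k onto {8:i, 9:j}
ground layer = {0:k, 1:l, 5:h}
drop-orders for the pieces not yet dropped (sum over which currently-grounded one goes next):
  1 to go: {5} 1  {10} 1
  2 to go: {5,10} 2  {8,10} 1  {9,10} 1
  3 to go: {5,8,10} 3  {5,9,10} 3  {7,8,10} 1  {8,9,10} 2
  4 to go: {5,7,8,10} 4  {5,8,9,10} 8  {7,8,9,10} 3
  5 to go: {5,7,8,9,10} 15  {6,7,8,9,10} 3
  6 to go: {4,6,7,8,9,10} 3  {5,6,7,8,9,10} 18
  7 to go: {3,4,6,7,8,9,10} 3  {4,5,6,7,8,9,10} 21
  8 to go: {1,3,4,6,7,8,9,10} 3  {2,3,4,6,7,8,9,10} 3  {3,4,5,6,7,8,9,10} 24
  9 to go: {0,2,3,4,6,7,8,9,10} 3  {1,2,3,4,6,7,8,9,10} 6  {1,3,4,5,6,7,8,9,10} 27  {2,3,4,5,6,7,8,9,10} 27
  if 0:k drops first: 60 orders
  if 1:l drops first: 30 orders
  if 5:h drops first: 9 orders
heap linearizations: 99

99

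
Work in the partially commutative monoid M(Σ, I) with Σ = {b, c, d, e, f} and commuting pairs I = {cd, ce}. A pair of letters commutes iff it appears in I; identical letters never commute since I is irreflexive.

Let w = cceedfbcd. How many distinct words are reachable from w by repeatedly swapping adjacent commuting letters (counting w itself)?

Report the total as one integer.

20

piece 0:c — minimal
piece 1:c rests on {0:c}
piece 2:e — minimal
piece 3:e rests on {2:e}
piece 4:d rests on {3:e}
piece 5:f rests on {1:c, 4:d}
piece 6:b rests on {5:f}
piece 7:c rests on {6:b}
piece 8:d rests on {6:b}
minimal pieces: {0:c, 2:e}
ways to finish when only these pieces remain (= sum over removing one remaining piece with nothing left below it):
  1 left: {7}→1  {8}→1
  2 left: {7,8}→2
  3 left: {6,7,8}→2
  4 left: {5,6,7,8}→2
  5 left: {1,5,6,7,8}→2  {4,5,6,7,8}→2
  6 left: {0,1,5,6,7,8}→2  {1,4,5,6,7,8}→4  {3,4,5,6,7,8}→2
  7 left: {0,1,4,5,6,7,8}→6  {1,3,4,5,6,7,8}→6  {2,3,4,5,6,7,8}→2
  placing 0:c first → 8 extensions
  placing 2:e first → 12 extensions
total linear extensions = 20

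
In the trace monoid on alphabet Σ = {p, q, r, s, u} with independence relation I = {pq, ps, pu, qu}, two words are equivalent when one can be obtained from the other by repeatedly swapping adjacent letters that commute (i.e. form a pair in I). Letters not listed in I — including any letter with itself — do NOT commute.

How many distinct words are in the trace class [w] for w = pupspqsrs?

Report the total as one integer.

35

#0=p has no predecessor
#1=u has no predecessor
#2=p depends on [0:p]
#3=s depends on [1:u]
#4=p depends on [2:p]
#5=q depends on [3:s]
#6=s depends on [5:q]
#7=r depends on [4:p, 6:s]
#8=s depends on [7:r]
sources: [0:p, 1:u]
N(rest) = Σ N(rest − s) over sources s of rest; N(one piece) = 1:
  size 1 → [8]=1
  size 2 → [7,8]=1
  size 3 → [4,7,8]=1  [6,7,8]=1
  size 4 → [2,4,7,8]=1  [4,6,7,8]=2  [5,6,7,8]=1
  size 5 → [0,2,4,7,8]=1  [2,4,6,7,8]=3  [3,5,6,7,8]=1  [4,5,6,7,8]=3
  size 6 → [0,2,4,6,7,8]=4  [1,3,5,6,7,8]=1  [2,4,5,6,7,8]=6  [3,4,5,6,7,8]=4
  size 7 → [0,2,4,5,6,7,8]=10  [1,3,4,5,6,7,8]=5  [2,3,4,5,6,7,8]=10
  first=0(p) contributes 15
  first=1(u) contributes 20
|[w]| = 35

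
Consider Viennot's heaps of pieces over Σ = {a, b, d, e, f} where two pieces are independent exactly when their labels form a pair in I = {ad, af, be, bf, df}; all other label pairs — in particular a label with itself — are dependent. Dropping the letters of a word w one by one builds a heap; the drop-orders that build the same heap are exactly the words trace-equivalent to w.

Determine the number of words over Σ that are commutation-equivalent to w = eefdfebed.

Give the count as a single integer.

12

piece 0:e — minimal
piece 1:e rests on {0:e}
piece 2:f rests on {1:e}
piece 3:d rests on {1:e}
piece 4:f rests on {2:f}
piece 5:e rests on {3:d, 4:f}
piece 6:b rests on {3:d}
piece 7:e rests on {5:e}
piece 8:d rests on {6:b, 7:e}
minimal pieces: {0:e}
ways to finish when only these pieces remain (= sum over removing one remaining piece with nothing left below it):
  1 left: {8}→1
  2 left: {6,8}→1  {7,8}→1
  3 left: {5,7,8}→1  {6,7,8}→2
  4 left: {4,5,7,8}→1  {5,6,7,8}→3
  5 left: {2,4,5,7,8}→1  {3,5,6,7,8}→3  {4,5,6,7,8}→4
  6 left: {2,4,5,6,7,8}→5  {3,4,5,6,7,8}→7
  7 left: {2,3,4,5,6,7,8}→12
  placing 0:e first → 12 extensions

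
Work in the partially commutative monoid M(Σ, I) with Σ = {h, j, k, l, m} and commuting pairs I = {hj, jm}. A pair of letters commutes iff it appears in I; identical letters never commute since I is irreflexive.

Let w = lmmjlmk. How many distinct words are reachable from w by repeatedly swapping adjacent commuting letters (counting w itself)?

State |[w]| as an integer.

3

0(l) covers ∅
1(m) covers 0:l
2(m) covers 1:m
3(j) covers 0:l
4(l) covers 2:m, 3:j
5(m) covers 4:l
6(k) covers 5:m
floor of heap: 0:l
completions by unplaced set U, small U first (add the entries for U minus each lowest piece of U):
  |U|=1: {6}:1
  |U|=2: {5,6}:1
  |U|=3: {4,5,6}:1
  |U|=4: {2,4,5,6}:1  {3,4,5,6}:1
  |U|=5: {1,2,4,5,6}:1  {2,3,4,5,6}:2
  start at 0(l): 3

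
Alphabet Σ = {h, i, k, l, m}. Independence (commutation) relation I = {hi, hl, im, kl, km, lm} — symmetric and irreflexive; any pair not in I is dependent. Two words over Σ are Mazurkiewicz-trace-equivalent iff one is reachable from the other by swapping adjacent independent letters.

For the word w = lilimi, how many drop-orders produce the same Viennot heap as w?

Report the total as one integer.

6

drop 0:l onto floor
drop 1:i onto {0:l}
drop 2:l onto {1:i}
drop 3:i onto {2:l}
drop 4:m onto floor
drop 5:i onto {3:i}
ground layer = {0:l, 4:m}
drop-orders for the pieces not yet dropped (sum over which currently-grounded one goes next):
  1 to go: {4} 1  {5} 1
  2 to go: {3,5} 1  {4,5} 2
  3 to go: {2,3,5} 1  {3,4,5} 3
  4 to go: {1,2,3,5} 1  {2,3,4,5} 4
  if 0:l drops first: 5 orders
  if 4:m drops first: 1 orders
heap linearizations: 6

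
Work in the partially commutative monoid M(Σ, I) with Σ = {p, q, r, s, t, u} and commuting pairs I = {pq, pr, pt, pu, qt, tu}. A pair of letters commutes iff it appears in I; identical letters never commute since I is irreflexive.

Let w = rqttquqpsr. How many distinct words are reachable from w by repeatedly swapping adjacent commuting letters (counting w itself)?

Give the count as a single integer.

120

0(r) covers ∅
1(q) covers 0:r
2(t) covers 0:r
3(t) covers 2:t
4(q) covers 1:q
5(u) covers 4:q
6(q) covers 5:u
7(p) covers ∅
8(s) covers 3:t, 6:q, 7:p
9(r) covers 8:s
floor of heap: 0:r, 7:p
completions by unplaced set U, small U first (add the entries for U minus each lowest piece of U):
  |U|=1: {9}:1
  |U|=2: {8,9}:1
  |U|=3: {3,8,9}:1  {6,8,9}:1  {7,8,9}:1
  |U|=4: {2,3,8,9}:1  {3,6,8,9}:2  {3,7,8,9}:2  {5,6,8,9}:1  {6,7,8,9}:2
  |U|=5: {2,3,6,8,9}:3  {2,3,7,8,9}:3  {3,5,6,8,9}:3  {3,6,7,8,9}:6  {4,5,6,8,9}:1  {5,6,7,8,9}:3
  |U|=6: {1,4,5,6,8,9}:1  {2,3,5,6,8,9}:6  {2,3,6,7,8,9}:12  {3,4,5,6,8,9}:4  {3,5,6,7,8,9}:12  {4,5,6,7,8,9}:4
  |U|=7: {1,3,4,5,6,8,9}:5  {1,4,5,6,7,8,9}:5  {2,3,4,5,6,8,9}:10  {2,3,5,6,7,8,9}:30  {3,4,5,6,7,8,9}:20
  |U|=8: {1,2,3,4,5,6,8,9}:15  {1,3,4,5,6,7,8,9}:30  {2,3,4,5,6,7,8,9}:60
  start at 0(r): 105
  start at 7(p): 15
sum over floor = 120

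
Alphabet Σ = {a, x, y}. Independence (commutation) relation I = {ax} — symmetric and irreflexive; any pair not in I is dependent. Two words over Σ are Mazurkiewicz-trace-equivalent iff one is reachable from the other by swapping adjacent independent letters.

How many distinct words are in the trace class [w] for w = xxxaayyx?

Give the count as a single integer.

piece 0:x — minimal
piece 1:x rests on {0:x}
piece 2:x rests on {1:x}
piece 3:a — minimal
piece 4:a rests on {3:a}
piece 5:y rests on {2:x, 4:a}
piece 6:y rests on {5:y}
piece 7:x rests on {6:y}
minimal pieces: {0:x, 3:a}
ways to finish when only these pieces remain (= sum over removing one remaining piece with nothing left below it):
  1 left: {7}→1
  2 left: {6,7}→1
  3 left: {5,6,7}→1
  4 left: {2,5,6,7}→1  {4,5,6,7}→1
  5 left: {1,2,5,6,7}→1  {2,4,5,6,7}→2  {3,4,5,6,7}→1
  6 left: {0,1,2,5,6,7}→1  {1,2,4,5,6,7}→3  {2,3,4,5,6,7}→3
  placing 0:x first → 6 extensions
  placing 3:a first → 4 extensions
total linear extensions = 10

10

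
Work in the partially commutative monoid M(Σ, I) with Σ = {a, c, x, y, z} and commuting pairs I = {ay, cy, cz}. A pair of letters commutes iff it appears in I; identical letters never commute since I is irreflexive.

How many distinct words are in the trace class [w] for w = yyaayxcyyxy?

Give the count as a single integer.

#0=y has no predecessor
#1=y depends on [0:y]
#2=a has no predecessor
#3=a depends on [2:a]
#4=y depends on [1:y]
#5=x depends on [3:a, 4:y]
#6=c depends on [5:x]
#7=y depends on [5:x]
#8=y depends on [7:y]
#9=x depends on [6:c, 8:y]
#10=y depends on [9:x]
sources: [0:y, 2:a]
N(rest) = Σ N(rest − s) over sources s of rest; N(one piece) = 1:
  size 1 → [10]=1
  size 2 → [9,10]=1
  size 3 → [6,9,10]=1  [8,9,10]=1
  size 4 → [6,8,9,10]=2  [7,8,9,10]=1
  size 5 → [6,7,8,9,10]=3
  size 6 → [5,6,7,8,9,10]=3
  size 7 → [3,5,6,7,8,9,10]=3  [4,5,6,7,8,9,10]=3
  size 8 → [1,4,5,6,7,8,9,10]=3  [2,3,5,6,7,8,9,10]=3  [3,4,5,6,7,8,9,10]=6
  size 9 → [0,1,4,5,6,7,8,9,10]=3  [1,3,4,5,6,7,8,9,10]=9  [2,3,4,5,6,7,8,9,10]=9
  first=0(y) contributes 18
  first=2(a) contributes 12
|[w]| = 30

30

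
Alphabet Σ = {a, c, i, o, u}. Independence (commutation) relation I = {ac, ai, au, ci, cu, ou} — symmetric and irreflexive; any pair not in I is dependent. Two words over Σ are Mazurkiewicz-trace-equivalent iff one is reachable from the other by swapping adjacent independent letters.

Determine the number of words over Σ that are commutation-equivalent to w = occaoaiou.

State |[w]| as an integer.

15

0(o) covers ∅
1(c) covers 0:o
2(c) covers 1:c
3(a) covers 0:o
4(o) covers 2:c, 3:a
5(a) covers 4:o
6(i) covers 4:o
7(o) covers 5:a, 6:i
8(u) covers 6:i
floor of heap: 0:o
completions by unplaced set U, small U first (add the entries for U minus each lowest piece of U):
  |U|=1: {7}:1  {8}:1
  |U|=2: {5,7}:1  {7,8}:2
  |U|=3: {5,7,8}:3  {6,7,8}:2
  |U|=4: {5,6,7,8}:5
  |U|=5: {4,5,6,7,8}:5
  |U|=6: {2,4,5,6,7,8}:5  {3,4,5,6,7,8}:5
  |U|=7: {1,2,4,5,6,7,8}:5  {2,3,4,5,6,7,8}:10
  start at 0(o): 15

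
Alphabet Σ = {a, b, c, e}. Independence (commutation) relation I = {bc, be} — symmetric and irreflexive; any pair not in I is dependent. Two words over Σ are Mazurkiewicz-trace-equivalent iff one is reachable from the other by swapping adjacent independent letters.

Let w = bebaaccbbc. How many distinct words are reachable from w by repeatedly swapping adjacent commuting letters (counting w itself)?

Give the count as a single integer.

0(b) covers ∅
1(e) covers ∅
2(b) covers 0:b
3(a) covers 1:e, 2:b
4(a) covers 3:a
5(c) covers 4:a
6(c) covers 5:c
7(b) covers 4:a
8(b) covers 7:b
9(c) covers 6:c
floor of heap: 0:b, 1:e
completions by unplaced set U, small U first (add the entries for U minus each lowest piece of U):
  |U|=1: {8}:1  {9}:1
  |U|=2: {6,9}:1  {7,8}:1  {8,9}:2
  |U|=3: {5,6,9}:1  {6,8,9}:3  {7,8,9}:3
  |U|=4: {5,6,8,9}:4  {6,7,8,9}:6
  |U|=5: {5,6,7,8,9}:10
  |U|=6: {4,5,6,7,8,9}:10
  |U|=7: {3,4,5,6,7,8,9}:10
  |U|=8: {1,3,4,5,6,7,8,9}:10  {2,3,4,5,6,7,8,9}:10
  start at 0(b): 20
  start at 1(e): 10
sum over floor = 30

30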